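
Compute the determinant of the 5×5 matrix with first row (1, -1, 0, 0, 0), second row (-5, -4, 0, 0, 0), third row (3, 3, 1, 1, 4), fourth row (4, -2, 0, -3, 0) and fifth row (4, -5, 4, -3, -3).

The matrix is block lower-triangular with a 2×2 block and a 3×3 block on the diagonal, so its determinant equals the product of the determinants of the diagonal blocks.
det of the 2×2 block = -9
det of the 3×3 block = 57
det = (-9)·(57) = -513

The determinant is -513.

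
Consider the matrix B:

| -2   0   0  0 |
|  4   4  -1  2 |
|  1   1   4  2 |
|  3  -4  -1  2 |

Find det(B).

-160

Expand along row 1 (it has 3 zeros):
  + (-2) · M_11   where M_11 = det([4 -1 2; 1 4 2; -4 -1 2]) = 80
det = (+1)·(-2)·(80) = -160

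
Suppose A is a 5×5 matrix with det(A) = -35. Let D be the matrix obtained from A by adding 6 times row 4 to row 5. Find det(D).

Adding a multiple of one row to another leaves the determinant unchanged.
det(D) = (1)·(-35) = -35

-35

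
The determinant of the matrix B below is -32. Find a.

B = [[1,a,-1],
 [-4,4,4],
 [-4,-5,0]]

Expanding along the row containing a, det(B) is linear in a: det(B) = (-16)·a + (-16).
Set (-16)·a + (-16) = -32  ⇒  (-16)·a = -16  ⇒  a = 1.

a = 1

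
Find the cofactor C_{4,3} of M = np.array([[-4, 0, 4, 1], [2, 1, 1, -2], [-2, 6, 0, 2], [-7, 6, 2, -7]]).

42

Delete row 4 and column 3; the remaining 3×3 submatrix is [-4 0 1; 2 1 -2; -2 6 2].
Its determinant is -42.
The cofactor carries sign (−1)^(4+3) = −1, so C_{4,3} = −(-42) = 42.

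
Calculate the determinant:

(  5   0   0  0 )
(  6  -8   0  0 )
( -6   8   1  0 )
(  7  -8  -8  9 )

The determinant is -360.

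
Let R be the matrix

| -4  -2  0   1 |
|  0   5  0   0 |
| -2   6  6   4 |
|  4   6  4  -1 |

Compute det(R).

The determinant is 280.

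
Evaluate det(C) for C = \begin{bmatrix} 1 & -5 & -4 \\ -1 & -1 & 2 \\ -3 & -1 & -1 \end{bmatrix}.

46

Expand along row 1:
  + 1 · |-1 2; -1 -1| = 1·(1 − (-2)) = 3
  − (-5) · |-1 2; -3 -1| = −(-5)·(1 − (-6)) = 35
  + (-4) · |-1 -1; -3 -1| = (-4)·(1 − 3) = 8
Sum: (3) + (35) + (8) = 46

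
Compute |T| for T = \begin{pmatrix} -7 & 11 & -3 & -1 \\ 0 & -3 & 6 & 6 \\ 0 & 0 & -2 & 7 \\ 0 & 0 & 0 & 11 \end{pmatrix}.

The determinant is -462.

T is upper triangular, so det(T) is the product of the diagonal entries:
det = (-7) · (-3) · (-2) · (11) = -462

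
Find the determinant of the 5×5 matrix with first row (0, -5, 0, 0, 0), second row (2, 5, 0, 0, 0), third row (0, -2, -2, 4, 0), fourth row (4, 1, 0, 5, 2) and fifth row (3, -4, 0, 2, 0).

The matrix is block lower-triangular with a 2×2 block and a 3×3 block on the diagonal, so its determinant equals the product of the determinants of the diagonal blocks.
det of the 2×2 block = 10
det of the 3×3 block = 8
det = (10)·(8) = 80

The determinant is 80.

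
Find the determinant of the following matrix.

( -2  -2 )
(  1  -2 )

6

det = (-2)·(-2) − (-2)·1 = 4 − (-2) = 6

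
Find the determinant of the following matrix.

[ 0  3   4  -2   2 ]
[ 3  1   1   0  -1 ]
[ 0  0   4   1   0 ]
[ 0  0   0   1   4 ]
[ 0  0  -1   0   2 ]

The matrix is block upper-triangular with a 2×2 block and a 3×3 block on the diagonal, so its determinant equals the product of the determinants of the diagonal blocks.
det of the 2×2 block = -9
det of the 3×3 block = 4
det = (-9)·(4) = -36

-36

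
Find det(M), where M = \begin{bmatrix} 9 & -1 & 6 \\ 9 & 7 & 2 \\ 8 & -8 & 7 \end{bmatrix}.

det(M) = -136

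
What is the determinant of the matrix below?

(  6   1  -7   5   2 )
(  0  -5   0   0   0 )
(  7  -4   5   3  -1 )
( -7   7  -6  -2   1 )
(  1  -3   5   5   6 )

The determinant is -2790.

Expand along row 2 (it has 4 zeros):
  + (-5) · M_22   where M_22 = det([6 -7 5 2; 7 5 3 -1; -7 -6 -2 1; 1 5 5 6]) = 558
det = (+1)·(-5)·(558) = -2790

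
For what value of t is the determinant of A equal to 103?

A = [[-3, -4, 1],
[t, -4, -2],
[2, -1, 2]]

t = 7

Expanding along the column containing t, det(A) is linear in t: det(A) = (7)·t + (54).
Set (7)·t + (54) = 103  ⇒  (7)·t = 49  ⇒  t = 7.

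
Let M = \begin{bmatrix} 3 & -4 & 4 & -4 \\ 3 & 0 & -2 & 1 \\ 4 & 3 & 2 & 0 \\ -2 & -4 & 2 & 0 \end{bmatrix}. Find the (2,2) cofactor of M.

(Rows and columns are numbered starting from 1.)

The cofactor is -48.

Delete row 2 and column 2; the remaining 3×3 submatrix is [3 4 -4; 4 2 0; -2 2 0].
Its determinant is -48.
The cofactor carries sign (−1)^(2+2) = +1, so C_{2,2} = +(-48) = -48.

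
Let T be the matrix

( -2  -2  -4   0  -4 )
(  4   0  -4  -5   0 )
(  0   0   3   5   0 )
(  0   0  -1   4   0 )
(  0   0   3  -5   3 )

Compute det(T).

det(T) = 408

T is block upper-triangular with a 2×2 block and a 3×3 block on the diagonal, so its determinant equals the product of the determinants of the diagonal blocks.
det of the 2×2 block = 8
det of the 3×3 block = 51
det = (8)·(51) = 408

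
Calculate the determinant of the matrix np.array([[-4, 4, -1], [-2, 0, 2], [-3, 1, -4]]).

Expand along column 2:
  − 4 · |-2 2; -3 -4| = −4·(8 − (-6)) = -56
  − 1 · |-4 -1; -2 2| = −1·(-8 − 2) = 10
Sum: (-56) + (10) = -46

The determinant is -46.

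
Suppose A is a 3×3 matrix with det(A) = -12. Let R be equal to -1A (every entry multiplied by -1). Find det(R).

12

For a 3×3 matrix, det(-1A) = (-1)^3·det(A) = -1·det(A).
det(R) = (-1)·(-12) = 12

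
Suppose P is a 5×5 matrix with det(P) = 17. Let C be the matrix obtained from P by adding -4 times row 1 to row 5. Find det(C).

Adding a multiple of one row to another leaves the determinant unchanged.
det(C) = (1)·(17) = 17

17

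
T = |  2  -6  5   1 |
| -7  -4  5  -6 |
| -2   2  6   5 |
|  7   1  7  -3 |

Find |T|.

Expand along row 1:
  + (2) · M_11   where M_11 = det([-4 5 -6; 2 6 5; 1 7 -3]) = 219
  − (-6) · M_12   where M_12 = det([-7 5 -6; -2 6 5; 7 7 -3]) = 852
  + (5) · M_13   where M_13 = det([-7 -4 -6; -2 2 5; 7 1 -3]) = 57
  − (1) · M_14   where M_14 = det([-7 -4 5; -2 2 6; 7 1 7]) = -360
det = (+1)·(2)·(219) + (-1)·(-6)·(852) + (+1)·(5)·(57) + (-1)·(1)·(-360) = 6195

6195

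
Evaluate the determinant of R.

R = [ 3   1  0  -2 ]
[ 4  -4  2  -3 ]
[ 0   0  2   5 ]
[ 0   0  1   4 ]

R is block upper-triangular with a 2×2 block and a 2×2 block on the diagonal, so its determinant equals the product of the determinants of the diagonal blocks.
det of the 2×2 block = -16
det of the 2×2 block = 3
det = (-16)·(3) = -48

|R| = -48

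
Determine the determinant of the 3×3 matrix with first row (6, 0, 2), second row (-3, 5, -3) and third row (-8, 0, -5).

The determinant is -70.

Expand along column 2:
  + 5 · |6 2; -8 -5| = 5·(-30 − (-16)) = -70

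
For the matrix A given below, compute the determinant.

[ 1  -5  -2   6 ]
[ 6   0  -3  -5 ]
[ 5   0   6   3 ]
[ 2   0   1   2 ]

505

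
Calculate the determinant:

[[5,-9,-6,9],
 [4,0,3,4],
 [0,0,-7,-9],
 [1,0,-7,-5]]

Expand along column 2 (it has 3 zeros):
  − (-9) · M_12   where M_12 = det([4 3 4; 0 -7 -9; 1 -7 -5]) = -111
det = (-1)·(-9)·(-111) = -999

-999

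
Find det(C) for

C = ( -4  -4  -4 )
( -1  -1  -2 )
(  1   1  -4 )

Expand along column 1:
  + (-4) · |-1 -2; 1 -4| = (-4)·(4 − (-2)) = -24
  − (-1) · |-4 -4; 1 -4| = −(-1)·(16 − (-4)) = 20
  + 1 · |-4 -4; -1 -2| = 1·(8 − 4) = 4
Sum: (-24) + (20) + (4) = 0

0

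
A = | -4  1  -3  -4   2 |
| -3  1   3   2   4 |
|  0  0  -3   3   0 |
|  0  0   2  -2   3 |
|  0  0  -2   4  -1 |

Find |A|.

A is block upper-triangular with a 2×2 block and a 3×3 block on the diagonal, so its determinant equals the product of the determinants of the diagonal blocks.
det of the 2×2 block = -1
det of the 3×3 block = 18
det = (-1)·(18) = -18

The determinant is -18.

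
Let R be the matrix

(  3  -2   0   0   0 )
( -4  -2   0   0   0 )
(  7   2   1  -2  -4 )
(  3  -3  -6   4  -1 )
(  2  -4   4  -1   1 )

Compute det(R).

-546

R is block lower-triangular with a 2×2 block and a 3×3 block on the diagonal, so its determinant equals the product of the determinants of the diagonal blocks.
det of the 2×2 block = -14
det of the 3×3 block = 39
det = (-14)·(39) = -546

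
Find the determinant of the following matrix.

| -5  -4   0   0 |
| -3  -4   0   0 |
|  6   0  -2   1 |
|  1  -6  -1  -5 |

The matrix is block lower-triangular with a 2×2 block and a 2×2 block on the diagonal, so its determinant equals the product of the determinants of the diagonal blocks.
det of the 2×2 block = 8
det of the 2×2 block = 11
det = (8)·(11) = 88

88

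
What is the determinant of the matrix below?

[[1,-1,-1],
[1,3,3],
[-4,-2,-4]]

The determinant is -8.

Expand along column 1:
  + 1 · |3 3; -2 -4| = 1·(-12 − (-6)) = -6
  − 1 · |-1 -1; -2 -4| = −1·(4 − 2) = -2
  + (-4) · |-1 -1; 3 3| = (-4)·(-3 − (-3)) = 0
Sum: (-6) + (-2) + (0) = -8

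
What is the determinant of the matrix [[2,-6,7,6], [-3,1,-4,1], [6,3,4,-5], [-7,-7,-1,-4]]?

57

Expand along row 1:
  + (2) · M_11   where M_11 = det([1 -4 1; 3 4 -5; -7 -1 -4]) = -184
  − (-6) · M_12   where M_12 = det([-3 -4 1; 6 4 -5; -7 -1 -4]) = -151
  + (7) · M_13   where M_13 = det([-3 1 1; 6 3 -5; -7 -7 -4]) = 179
  − (6) · M_14   where M_14 = det([-3 1 -4; 6 3 4; -7 -7 -1]) = -13
det = (+1)·(2)·(-184) + (-1)·(-6)·(-151) + (+1)·(7)·(179) + (-1)·(6)·(-13) = 57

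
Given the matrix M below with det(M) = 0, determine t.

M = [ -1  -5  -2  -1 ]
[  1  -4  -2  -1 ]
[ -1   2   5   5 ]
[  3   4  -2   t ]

t = -3

Expanding along the column containing t, det(M) is linear in t: det(M) = (35)·t + (105).
Set (35)·t + (105) = 0  ⇒  (35)·t = -105  ⇒  t = -3.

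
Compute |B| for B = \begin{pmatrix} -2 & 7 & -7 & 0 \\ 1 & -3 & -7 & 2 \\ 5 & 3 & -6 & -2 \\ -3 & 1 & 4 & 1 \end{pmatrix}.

-333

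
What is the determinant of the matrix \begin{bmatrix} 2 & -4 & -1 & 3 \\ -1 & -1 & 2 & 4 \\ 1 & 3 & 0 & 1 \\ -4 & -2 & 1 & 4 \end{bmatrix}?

-162

Expand along row 3 (it has 1 zero):
  + (1) · M_31   where M_31 = det([-4 -1 3; -1 2 4; -2 1 4]) = -3
  − (3) · M_32   where M_32 = det([2 -1 3; -1 2 4; -4 1 4]) = 41
  − (1) · M_34   where M_34 = det([2 -4 -1; -1 -1 2; -4 -2 1]) = 36
det = (+1)·(1)·(-3) + (-1)·(3)·(41) + (-1)·(1)·(36) = -162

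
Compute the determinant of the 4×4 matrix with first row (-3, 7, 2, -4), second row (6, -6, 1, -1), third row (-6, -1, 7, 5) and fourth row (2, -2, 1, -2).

433

Expand along row 1:
  + (-3) · M_11   where M_11 = det([-6 1 -1; -1 7 5; -2 1 -2]) = 89
  − (7) · M_12   where M_12 = det([6 1 -1; -6 7 5; 2 1 -2]) = -96
  + (2) · M_13   where M_13 = det([6 -6 -1; -6 -1 5; 2 -2 -2]) = 70
  − (-4) · M_14   where M_14 = det([6 -6 1; -6 -1 7; 2 -2 1]) = -28
det = (+1)·(-3)·(89) + (-1)·(7)·(-96) + (+1)·(2)·(70) + (-1)·(-4)·(-28) = 433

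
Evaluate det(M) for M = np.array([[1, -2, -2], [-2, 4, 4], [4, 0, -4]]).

Expand along column 2:
  − (-2) · |-2 4; 4 -4| = −(-2)·(8 − 16) = -16
  + 4 · |1 -2; 4 -4| = 4·(-4 − (-8)) = 16
Sum: (-16) + (16) = 0

0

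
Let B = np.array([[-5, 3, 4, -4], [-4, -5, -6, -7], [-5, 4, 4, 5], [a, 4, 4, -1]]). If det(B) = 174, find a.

a = -8

Expanding along the column containing a, det(B) is linear in a: det(B) = (34)·a + (446).
Set (34)·a + (446) = 174  ⇒  (34)·a = -272  ⇒  a = -8.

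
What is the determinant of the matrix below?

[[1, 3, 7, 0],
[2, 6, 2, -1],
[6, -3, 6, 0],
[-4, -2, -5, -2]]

The determinant is 627.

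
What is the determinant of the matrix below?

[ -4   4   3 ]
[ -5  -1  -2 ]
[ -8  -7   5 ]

The determinant is 321.

Expand along column 1:
  + (-4) · |-1 -2; -7 5| = (-4)·(-5 − 14) = 76
  − (-5) · |4 3; -7 5| = −(-5)·(20 − (-21)) = 205
  + (-8) · |4 3; -1 -2| = (-8)·(-8 − (-3)) = 40
Sum: (76) + (205) + (40) = 321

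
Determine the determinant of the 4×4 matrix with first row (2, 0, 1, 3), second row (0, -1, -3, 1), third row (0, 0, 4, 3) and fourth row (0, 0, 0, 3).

The matrix is upper triangular, so the determinant is the product of the diagonal entries:
det = (2) · (-1) · (4) · (3) = -24

-24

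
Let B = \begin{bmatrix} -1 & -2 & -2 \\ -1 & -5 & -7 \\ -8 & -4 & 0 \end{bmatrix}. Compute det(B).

|B| = -12

Expand along column 3:
  + (-2) · |-1 -5; -8 -4| = (-2)·(4 − 40) = 72
  − (-7) · |-1 -2; -8 -4| = −(-7)·(4 − 16) = -84
Sum: (72) + (-84) = -12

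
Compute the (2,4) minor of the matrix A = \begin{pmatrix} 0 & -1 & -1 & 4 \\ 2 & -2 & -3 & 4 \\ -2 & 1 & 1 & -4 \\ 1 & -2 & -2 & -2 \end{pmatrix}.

Delete row 2 and column 4; the remaining 3×3 submatrix is [0 -1 -1; -2 1 1; 1 -2 -2].
Its determinant is 0.

0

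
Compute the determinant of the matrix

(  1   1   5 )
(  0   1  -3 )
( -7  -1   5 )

Expand along column 1:
  + 1 · |1 -3; -1 5| = 1·(5 − 3) = 2
  + (-7) · |1 5; 1 -3| = (-7)·(-3 − 5) = 56
Sum: (2) + (56) = 58

58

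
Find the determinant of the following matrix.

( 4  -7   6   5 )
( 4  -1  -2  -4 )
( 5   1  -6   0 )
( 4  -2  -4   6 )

Expand along row 3 (it has 1 zero):
  + (5) · M_31   where M_31 = det([-7 6 5; -1 -2 -4; -2 -4 6]) = 280
  − (1) · M_32   where M_32 = det([4 6 5; 4 -2 -4; 4 -4 6]) = -392
  + (-6) · M_33   where M_33 = det([4 -7 5; 4 -1 -4; 4 -2 6]) = 204
det = (+1)·(5)·(280) + (-1)·(1)·(-392) + (+1)·(-6)·(204) = 568

The determinant is 568.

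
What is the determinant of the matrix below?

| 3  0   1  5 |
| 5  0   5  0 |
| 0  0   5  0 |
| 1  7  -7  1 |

Expand along row 3 (it has 3 zeros):
  + (5) · M_33   where M_33 = det([3 0 5; 5 0 0; 1 7 1]) = 175
det = (+1)·(5)·(175) = 875

875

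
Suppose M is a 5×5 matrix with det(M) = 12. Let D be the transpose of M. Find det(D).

det(Mᵀ) = det(M).
det(D) = (1)·(12) = 12

12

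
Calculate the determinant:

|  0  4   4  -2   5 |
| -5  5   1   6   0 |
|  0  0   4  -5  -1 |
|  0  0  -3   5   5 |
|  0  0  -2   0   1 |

900

The matrix is block upper-triangular with a 2×2 block and a 3×3 block on the diagonal, so its determinant equals the product of the determinants of the diagonal blocks.
det of the 2×2 block = 20
det of the 3×3 block = 45
det = (20)·(45) = 900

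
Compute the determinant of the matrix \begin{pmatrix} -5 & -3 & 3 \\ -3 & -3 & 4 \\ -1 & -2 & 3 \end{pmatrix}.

-1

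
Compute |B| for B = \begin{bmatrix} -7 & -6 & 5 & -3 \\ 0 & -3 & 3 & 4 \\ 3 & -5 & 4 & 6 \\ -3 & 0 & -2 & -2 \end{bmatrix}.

-259

Expand along row 2 (it has 1 zero):
  + (-3) · M_22   where M_22 = det([-7 5 -3; 3 4 6; -3 -2 -2]) = -106
  − (3) · M_23   where M_23 = det([-7 -6 -3; 3 -5 6; -3 0 -2]) = 47
  + (4) · M_24   where M_24 = det([-7 -6 5; 3 -5 4; -3 0 -2]) = -109
det = (+1)·(-3)·(-106) + (-1)·(3)·(47) + (+1)·(4)·(-109) = -259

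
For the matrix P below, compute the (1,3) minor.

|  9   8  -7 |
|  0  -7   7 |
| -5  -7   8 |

-35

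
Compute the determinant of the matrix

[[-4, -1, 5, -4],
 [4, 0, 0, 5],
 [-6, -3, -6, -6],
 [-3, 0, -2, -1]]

Expand along row 2 (it has 2 zeros):
  − (4) · M_21   where M_21 = det([-1 5 -4; -3 -6 -6; 0 -2 -1]) = -33
  + (5) · M_24   where M_24 = det([-4 -1 5; -6 -3 -6; -3 0 -2]) = -75
det = (-1)·(4)·(-33) + (+1)·(5)·(-75) = -243

-243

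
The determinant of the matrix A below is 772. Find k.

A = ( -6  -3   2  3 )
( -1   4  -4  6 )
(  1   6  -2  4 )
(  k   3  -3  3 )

k = -7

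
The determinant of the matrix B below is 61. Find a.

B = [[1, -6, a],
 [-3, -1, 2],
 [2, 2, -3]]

Expanding along the column containing a, det(B) is linear in a: det(B) = (-4)·a + (29).
Set (-4)·a + (29) = 61  ⇒  (-4)·a = 32  ⇒  a = -8.

a = -8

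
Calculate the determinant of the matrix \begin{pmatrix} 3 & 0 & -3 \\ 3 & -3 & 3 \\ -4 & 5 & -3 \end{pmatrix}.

Expand along column 2:
  + (-3) · |3 -3; -4 -3| = (-3)·(-9 − 12) = 63
  − 5 · |3 -3; 3 3| = −5·(9 − (-9)) = -90
Sum: (63) + (-90) = -27

-27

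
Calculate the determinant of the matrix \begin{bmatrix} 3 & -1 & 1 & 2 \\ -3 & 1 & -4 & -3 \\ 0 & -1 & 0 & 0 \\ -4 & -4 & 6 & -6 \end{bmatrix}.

52

Expand along row 3 (it has 3 zeros):
  − (-1) · M_32   where M_32 = det([3 1 2; -3 -4 -3; -4 6 -6]) = 52
det = (-1)·(-1)·(52) = 52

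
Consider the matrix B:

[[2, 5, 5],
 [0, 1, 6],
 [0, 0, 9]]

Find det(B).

B is upper triangular, so det(B) is the product of the diagonal entries:
det = (2) · (1) · (9) = 18

18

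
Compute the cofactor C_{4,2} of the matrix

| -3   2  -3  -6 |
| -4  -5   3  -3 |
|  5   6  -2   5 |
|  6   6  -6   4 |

0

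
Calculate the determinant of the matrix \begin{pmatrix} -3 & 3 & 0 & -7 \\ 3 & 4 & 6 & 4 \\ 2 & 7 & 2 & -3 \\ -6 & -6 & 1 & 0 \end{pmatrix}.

160

Expand along row 1 (it has 1 zero):
  + (-3) · M_11   where M_11 = det([4 6 4; 7 2 -3; -6 1 0]) = 196
  − (3) · M_12   where M_12 = det([3 6 4; 2 2 -3; -6 1 0]) = 173
  − (-7) · M_14   where M_14 = det([3 4 6; 2 7 2; -6 -6 1]) = 181
det = (+1)·(-3)·(196) + (-1)·(3)·(173) + (-1)·(-7)·(181) = 160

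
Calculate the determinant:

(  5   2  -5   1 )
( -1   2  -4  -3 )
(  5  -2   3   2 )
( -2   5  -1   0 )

Expand along row 4 (it has 1 zero):
  − (-2) · M_41   where M_41 = det([2 -5 1; 2 -4 -3; -2 3 2]) = -10
  + (5) · M_42   where M_42 = det([5 -5 1; -1 -4 -3; 5 3 2]) = 87
  − (-1) · M_43   where M_43 = det([5 2 1; -1 2 -3; 5 -2 2]) = -44
det = (-1)·(-2)·(-10) + (+1)·(5)·(87) + (-1)·(-1)·(-44) = 371

371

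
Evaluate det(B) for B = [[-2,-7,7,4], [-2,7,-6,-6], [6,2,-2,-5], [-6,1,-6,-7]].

The determinant is 1334.

Expand along row 1:
  + (-2) · M_11   where M_11 = det([7 -6 -6; 2 -2 -5; 1 -6 -7]) = -106
  − (-7) · M_12   where M_12 = det([-2 -6 -6; 6 -2 -5; -6 -6 -7]) = -112
  + (7) · M_13   where M_13 = det([-2 7 -6; 6 2 -5; -6 1 -7]) = 414
  − (4) · M_14   where M_14 = det([-2 7 -6; 6 2 -2; -6 1 -6]) = 248
det = (+1)·(-2)·(-106) + (-1)·(-7)·(-112) + (+1)·(7)·(414) + (-1)·(4)·(248) = 1334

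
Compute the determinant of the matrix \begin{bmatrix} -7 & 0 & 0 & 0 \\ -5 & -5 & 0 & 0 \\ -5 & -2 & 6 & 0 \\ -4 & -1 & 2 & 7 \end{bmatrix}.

The matrix is lower triangular, so the determinant is the product of the diagonal entries:
det = (-7) · (-5) · (6) · (7) = 1470

1470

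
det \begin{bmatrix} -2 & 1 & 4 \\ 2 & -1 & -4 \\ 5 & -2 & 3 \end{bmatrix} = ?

Expand along row 1:
  + (-2) · |-1 -4; -2 3| = (-2)·(-3 − 8) = 22
  − 1 · |2 -4; 5 3| = −1·(6 − (-20)) = -26
  + 4 · |2 -1; 5 -2| = 4·(-4 − (-5)) = 4
Sum: (22) + (-26) + (4) = 0

The determinant is 0.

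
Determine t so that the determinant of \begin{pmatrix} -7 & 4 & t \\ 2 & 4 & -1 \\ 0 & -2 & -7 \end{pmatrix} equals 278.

Expanding along the column containing t, det(M) is linear in t: det(M) = (-4)·t + (266).
Set (-4)·t + (266) = 278  ⇒  (-4)·t = 12  ⇒  t = -3.

t = -3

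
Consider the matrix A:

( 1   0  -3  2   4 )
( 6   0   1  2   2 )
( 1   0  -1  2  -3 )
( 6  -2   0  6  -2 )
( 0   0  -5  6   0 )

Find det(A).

|A| = -368

Expand along column 2 (it has 4 zeros):
  + (-2) · M_42   where M_42 = det([1 -3 2 4; 6 1 2 2; 1 -1 2 -3; 0 -5 6 0]) = 184
det = (+1)·(-2)·(184) = -368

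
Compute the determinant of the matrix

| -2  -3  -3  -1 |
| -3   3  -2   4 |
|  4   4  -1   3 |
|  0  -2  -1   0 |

Expand along row 4 (it has 2 zeros):
  + (-2) · M_42   where M_42 = det([-2 -3 -1; -3 -2 4; 4 -1 3]) = -82
  − (-1) · M_43   where M_43 = det([-2 -3 -1; -3 3 4; 4 4 3]) = -37
det = (+1)·(-2)·(-82) + (-1)·(-1)·(-37) = 127

The determinant is 127.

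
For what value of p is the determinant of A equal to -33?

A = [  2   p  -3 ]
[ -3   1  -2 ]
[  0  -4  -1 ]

Expanding along the row containing p, det(A) is linear in p: det(A) = (-3)·p + (-54).
Set (-3)·p + (-54) = -33  ⇒  (-3)·p = 21  ⇒  p = -7.

-7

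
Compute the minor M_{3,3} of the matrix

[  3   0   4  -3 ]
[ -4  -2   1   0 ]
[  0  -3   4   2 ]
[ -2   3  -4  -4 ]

Delete row 3 and column 3; the remaining 3×3 submatrix is [3 0 -3; -4 -2 0; -2 3 -4].
Its determinant is 72.

72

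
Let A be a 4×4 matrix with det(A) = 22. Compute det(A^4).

det(A^4) = (det A)^4 = (22)^4 = 234256

The determinant is 234256.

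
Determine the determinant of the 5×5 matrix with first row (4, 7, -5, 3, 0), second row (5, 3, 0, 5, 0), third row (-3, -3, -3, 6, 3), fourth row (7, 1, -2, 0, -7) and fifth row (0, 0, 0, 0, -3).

Expand along row 5 (it has 4 zeros):
  + (-3) · M_55   where M_55 = det([4 7 -5 3; 5 3 0 5; -3 -3 -3 6; 7 1 -2 0]) = -1863
det = (+1)·(-3)·(-1863) = 5589

5589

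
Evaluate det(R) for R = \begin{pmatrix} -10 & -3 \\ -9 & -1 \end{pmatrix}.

The determinant is -17.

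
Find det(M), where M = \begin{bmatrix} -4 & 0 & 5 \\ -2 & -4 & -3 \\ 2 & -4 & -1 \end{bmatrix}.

Expand along column 2:
  + (-4) · |-4 5; 2 -1| = (-4)·(4 − 10) = 24
  − (-4) · |-4 5; -2 -3| = −(-4)·(12 − (-10)) = 88
Sum: (24) + (88) = 112

The determinant is 112.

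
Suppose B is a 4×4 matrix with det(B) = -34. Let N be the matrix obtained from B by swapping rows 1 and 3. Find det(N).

Swapping two rows multiplies the determinant by −1.
det(N) = (-1)·(-34) = 34

The determinant is 34.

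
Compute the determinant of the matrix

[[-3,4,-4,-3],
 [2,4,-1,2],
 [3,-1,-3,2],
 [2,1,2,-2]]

-455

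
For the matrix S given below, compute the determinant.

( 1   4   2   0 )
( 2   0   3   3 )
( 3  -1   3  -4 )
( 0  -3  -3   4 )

|S| = 218

Expand along row 1 (it has 1 zero):
  + (1) · M_11   where M_11 = det([0 3 3; -1 3 -4; -3 -3 4]) = 84
  − (4) · M_12   where M_12 = det([2 3 3; 3 3 -4; 0 -3 4]) = -63
  + (2) · M_13   where M_13 = det([2 0 3; 3 -1 -4; 0 -3 4]) = -59
det = (+1)·(1)·(84) + (-1)·(4)·(-63) + (+1)·(2)·(-59) = 218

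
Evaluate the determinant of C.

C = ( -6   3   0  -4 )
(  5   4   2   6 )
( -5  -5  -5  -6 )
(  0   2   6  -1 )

Expand along row 1 (it has 1 zero):
  + (-6) · M_11   where M_11 = det([4 2 6; -5 -5 -6; 2 6 -1]) = 10
  − (3) · M_12   where M_12 = det([5 2 6; -5 -5 -6; 0 6 -1]) = 15
  − (-4) · M_14   where M_14 = det([5 4 2; -5 -5 -5; 0 2 6]) = 0
det = (+1)·(-6)·(10) + (-1)·(3)·(15) + (-1)·(-4)·(0) = -105

|C| = -105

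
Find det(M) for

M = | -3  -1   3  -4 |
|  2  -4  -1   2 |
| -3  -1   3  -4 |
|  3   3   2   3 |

Expand along row 1:
  + (-3) · M_11   where M_11 = det([-4 -1 2; -1 3 -4; 3 2 3]) = -81
  − (-1) · M_12   where M_12 = det([2 -1 2; -3 3 -4; 3 2 3]) = 7
  + (3) · M_13   where M_13 = det([2 -4 2; -3 -1 -4; 3 3 3]) = 18
  − (-4) · M_14   where M_14 = det([2 -4 -1; -3 -1 3; 3 3 2]) = -76
det = (+1)·(-3)·(-81) + (-1)·(-1)·(7) + (+1)·(3)·(18) + (-1)·(-4)·(-76) = 0

|M| = 0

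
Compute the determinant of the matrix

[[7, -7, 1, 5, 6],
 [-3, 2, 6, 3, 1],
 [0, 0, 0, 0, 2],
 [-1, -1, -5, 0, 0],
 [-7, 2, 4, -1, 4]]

Expand along row 3 (it has 4 zeros):
  + (2) · M_35   where M_35 = det([7 -7 1 5; -3 2 6 3; -1 -1 -5 0; -7 2 4 -1]) = -874
det = (+1)·(2)·(-874) = -1748

-1748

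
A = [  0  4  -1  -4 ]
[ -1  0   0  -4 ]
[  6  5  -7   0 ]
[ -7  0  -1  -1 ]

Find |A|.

|A| = -697

Expand along row 2 (it has 2 zeros):
  − (-1) · M_21   where M_21 = det([4 -1 -4; 5 -7 0; 0 -1 -1]) = 43
  + (-4) · M_24   where M_24 = det([0 4 -1; 6 5 -7; -7 0 -1]) = 185
det = (-1)·(-1)·(43) + (+1)·(-4)·(185) = -697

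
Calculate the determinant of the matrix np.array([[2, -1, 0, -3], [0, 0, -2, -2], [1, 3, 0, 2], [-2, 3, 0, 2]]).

-42

Expand along column 3 (it has 3 zeros):
  − (-2) · M_23   where M_23 = det([2 -1 -3; 1 3 2; -2 3 2]) = -21
det = (-1)·(-2)·(-21) = -42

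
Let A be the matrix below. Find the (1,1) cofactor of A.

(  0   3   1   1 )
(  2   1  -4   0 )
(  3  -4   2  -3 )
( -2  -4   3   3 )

Delete row 1 and column 1; the remaining 3×3 submatrix is [1 -4 0; -4 2 -3; -4 3 3].
Its determinant is -81.
The cofactor carries sign (−1)^(1+1) = +1, so C_{1,1} = +(-81) = -81.

The cofactor is -81.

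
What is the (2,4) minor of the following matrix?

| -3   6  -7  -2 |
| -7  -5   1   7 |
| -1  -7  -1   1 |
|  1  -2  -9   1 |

Delete row 2 and column 4; the remaining 3×3 submatrix is [-3 6 -7; -1 -7 -1; 1 -2 -9].
Its determinant is -306.

-306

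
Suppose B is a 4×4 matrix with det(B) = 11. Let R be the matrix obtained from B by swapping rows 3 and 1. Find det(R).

-11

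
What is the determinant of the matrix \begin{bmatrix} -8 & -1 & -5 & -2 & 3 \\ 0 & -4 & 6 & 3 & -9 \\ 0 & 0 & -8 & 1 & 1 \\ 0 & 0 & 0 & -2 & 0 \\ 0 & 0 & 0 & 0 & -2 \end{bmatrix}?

The matrix is upper triangular, so the determinant is the product of the diagonal entries:
det = (-8) · (-4) · (-8) · (-2) · (-2) = -1024

The determinant is -1024.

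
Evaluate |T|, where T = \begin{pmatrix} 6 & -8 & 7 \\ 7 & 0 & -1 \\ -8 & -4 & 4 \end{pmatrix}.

Expand along column 2:
  − (-8) · |7 -1; -8 4| = −(-8)·(28 − 8) = 160
  − (-4) · |6 7; 7 -1| = −(-4)·(-6 − 49) = -220
Sum: (160) + (-220) = -60

The determinant is -60.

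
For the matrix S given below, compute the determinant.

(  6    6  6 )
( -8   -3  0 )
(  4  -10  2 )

612

Expand along row 2:
  − (-8) · |6 6; -10 2| = −(-8)·(12 − (-60)) = 576
  + (-3) · |6 6; 4 2| = (-3)·(12 − 24) = 36
Sum: (576) + (36) = 612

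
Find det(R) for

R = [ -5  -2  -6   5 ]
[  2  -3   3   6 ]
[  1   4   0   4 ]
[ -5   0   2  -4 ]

The determinant is -1930.

Expand along row 3 (it has 1 zero):
  + (1) · M_31   where M_31 = det([-2 -6 5; -3 3 6; 0 2 -4]) = 90
  − (4) · M_32   where M_32 = det([-5 -6 5; 2 3 6; -5 2 -4]) = 347
  − (4) · M_34   where M_34 = det([-5 -2 -6; 2 -3 3; -5 0 2]) = 158
det = (+1)·(1)·(90) + (-1)·(4)·(347) + (-1)·(4)·(158) = -1930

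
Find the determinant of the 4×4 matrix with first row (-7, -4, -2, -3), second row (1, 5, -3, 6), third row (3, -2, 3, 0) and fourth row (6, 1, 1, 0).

-255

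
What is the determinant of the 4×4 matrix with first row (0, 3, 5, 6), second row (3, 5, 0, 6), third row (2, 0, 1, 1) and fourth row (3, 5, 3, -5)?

Expand along row 1 (it has 1 zero):
  − (3) · M_12   where M_12 = det([3 0 6; 2 1 1; 3 3 -5]) = -6
  + (5) · M_13   where M_13 = det([3 5 6; 2 0 1; 3 5 -5]) = 110
  − (6) · M_14   where M_14 = det([3 5 0; 2 0 1; 3 5 3]) = -30
det = (-1)·(3)·(-6) + (+1)·(5)·(110) + (-1)·(6)·(-30) = 748

748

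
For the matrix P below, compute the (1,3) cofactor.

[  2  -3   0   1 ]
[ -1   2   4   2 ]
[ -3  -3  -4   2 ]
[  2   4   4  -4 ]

Delete row 1 and column 3; the remaining 3×3 submatrix is [-1 2 2; -3 -3 2; 2 4 -4].
Its determinant is -32.
The cofactor carries sign (−1)^(1+3) = +1, so C_{1,3} = +(-32) = -32.

-32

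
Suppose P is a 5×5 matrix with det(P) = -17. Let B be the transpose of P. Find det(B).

-17

det(Pᵀ) = det(P).
det(B) = (1)·(-17) = -17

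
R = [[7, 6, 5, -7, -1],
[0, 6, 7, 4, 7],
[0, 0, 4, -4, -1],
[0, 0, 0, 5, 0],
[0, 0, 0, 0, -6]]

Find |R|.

-5040

R is upper triangular, so det(R) is the product of the diagonal entries:
det = (7) · (6) · (4) · (5) · (-6) = -5040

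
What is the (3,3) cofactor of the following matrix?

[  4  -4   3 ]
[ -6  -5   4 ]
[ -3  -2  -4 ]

Delete row 3 and column 3; the remaining 2×2 submatrix is [4 -4; -6 -5].
Its determinant is 4·(-5) − (-4)·(-6) = -44.
The cofactor carries sign (−1)^(3+3) = +1, so C_{3,3} = +(-44) = -44.

The cofactor is -44.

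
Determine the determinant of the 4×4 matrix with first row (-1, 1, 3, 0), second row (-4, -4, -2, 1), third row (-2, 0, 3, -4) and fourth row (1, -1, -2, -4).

18

Expand along row 1 (it has 1 zero):
  + (-1) · M_11   where M_11 = det([-4 -2 1; 0 3 -4; -1 -2 -4]) = 75
  − (1) · M_12   where M_12 = det([-4 -2 1; -2 3 -4; 1 -2 -4]) = 105
  + (3) · M_13   where M_13 = det([-4 -4 1; -2 0 -4; 1 -1 -4]) = 66
det = (+1)·(-1)·(75) + (-1)·(1)·(105) + (+1)·(3)·(66) = 18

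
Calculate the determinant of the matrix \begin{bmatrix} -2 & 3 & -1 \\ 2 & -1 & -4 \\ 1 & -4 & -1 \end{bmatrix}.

Expand along row 1:
  + (-2) · |-1 -4; -4 -1| = (-2)·(1 − 16) = 30
  − 3 · |2 -4; 1 -1| = −3·(-2 − (-4)) = -6
  + (-1) · |2 -1; 1 -4| = (-1)·(-8 − (-1)) = 7
Sum: (30) + (-6) + (7) = 31

31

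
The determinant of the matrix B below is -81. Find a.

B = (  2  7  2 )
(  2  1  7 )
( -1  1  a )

Expanding along the column containing a, det(B) is linear in a: det(B) = (-12)·a + (-57).
Set (-12)·a + (-57) = -81  ⇒  (-12)·a = -24  ⇒  a = 2.

2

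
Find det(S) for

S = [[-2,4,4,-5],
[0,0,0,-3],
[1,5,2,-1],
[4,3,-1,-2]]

30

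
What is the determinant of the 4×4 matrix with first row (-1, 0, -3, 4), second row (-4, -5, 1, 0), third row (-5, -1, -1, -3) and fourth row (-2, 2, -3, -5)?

-294

Expand along row 1 (it has 1 zero):
  + (-1) · M_11   where M_11 = det([-5 1 0; -1 -1 -3; 2 -3 -5]) = 9
  + (-3) · M_13   where M_13 = det([-4 -5 0; -5 -1 -3; -2 2 -5]) = 51
  − (4) · M_14   where M_14 = det([-4 -5 1; -5 -1 -1; -2 2 -3]) = 33
det = (+1)·(-1)·(9) + (+1)·(-3)·(51) + (-1)·(4)·(33) = -294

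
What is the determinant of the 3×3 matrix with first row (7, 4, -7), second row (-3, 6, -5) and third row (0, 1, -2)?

The determinant is -52.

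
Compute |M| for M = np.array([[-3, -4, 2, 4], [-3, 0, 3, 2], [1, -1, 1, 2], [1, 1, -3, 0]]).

-90

Expand along row 2 (it has 1 zero):
  − (-3) · M_21   where M_21 = det([-4 2 4; -1 1 2; 1 -3 0]) = -12
  − (3) · M_23   where M_23 = det([-3 -4 4; 1 -1 2; 1 1 0]) = 6
  + (2) · M_24   where M_24 = det([-3 -4 2; 1 -1 1; 1 1 -3]) = -18
det = (-1)·(-3)·(-12) + (-1)·(3)·(6) + (+1)·(2)·(-18) = -90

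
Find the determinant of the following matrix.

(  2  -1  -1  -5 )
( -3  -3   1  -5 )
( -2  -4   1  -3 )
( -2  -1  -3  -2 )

-193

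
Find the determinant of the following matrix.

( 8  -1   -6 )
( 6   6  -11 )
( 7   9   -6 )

Expand along column 1:
  + 8 · |6 -11; 9 -6| = 8·(-36 − (-99)) = 504
  − 6 · |-1 -6; 9 -6| = −6·(6 − (-54)) = -360
  + 7 · |-1 -6; 6 -11| = 7·(11 − (-36)) = 329
Sum: (504) + (-360) + (329) = 473

473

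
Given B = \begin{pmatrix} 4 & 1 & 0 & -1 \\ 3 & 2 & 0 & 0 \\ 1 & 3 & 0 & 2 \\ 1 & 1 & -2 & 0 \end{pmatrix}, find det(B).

Expand along column 3 (it has 3 zeros):
  − (-2) · M_43   where M_43 = det([4 1 -1; 3 2 0; 1 3 2]) = 3
det = (-1)·(-2)·(3) = 6

The determinant is 6.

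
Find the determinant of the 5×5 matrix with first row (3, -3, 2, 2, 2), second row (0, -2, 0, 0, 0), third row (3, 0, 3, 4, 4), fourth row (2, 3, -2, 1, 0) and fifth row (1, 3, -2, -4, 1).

Expand along row 2 (it has 4 zeros):
  + (-2) · M_22   where M_22 = det([3 2 2 2; 3 3 4 4; 2 -2 1 0; 1 -2 -4 1]) = 97
det = (+1)·(-2)·(97) = -194

The determinant is -194.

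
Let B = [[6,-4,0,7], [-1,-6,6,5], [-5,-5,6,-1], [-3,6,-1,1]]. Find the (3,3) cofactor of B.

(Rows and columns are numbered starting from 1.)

Delete row 3 and column 3; the remaining 3×3 submatrix is [6 -4 7; -1 -6 5; -3 6 1].
Its determinant is -328.
The cofactor carries sign (−1)^(3+3) = +1, so C_{3,3} = +(-328) = -328.

-328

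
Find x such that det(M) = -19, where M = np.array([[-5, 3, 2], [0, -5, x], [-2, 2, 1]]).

-6

Expanding along the row containing x, det(M) is linear in x: det(M) = (4)·x + (5).
Set (4)·x + (5) = -19  ⇒  (4)·x = -24  ⇒  x = -6.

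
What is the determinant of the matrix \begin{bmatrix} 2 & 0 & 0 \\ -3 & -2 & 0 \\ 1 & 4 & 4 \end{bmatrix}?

-16

The matrix is lower triangular, so the determinant is the product of the diagonal entries:
det = (2) · (-2) · (4) = -16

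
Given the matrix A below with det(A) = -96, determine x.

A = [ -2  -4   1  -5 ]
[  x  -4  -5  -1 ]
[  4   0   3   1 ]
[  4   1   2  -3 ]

Expanding along the column containing x, det(A) is linear in x: det(A) = (-60)·x + (-636).
Set (-60)·x + (-636) = -96  ⇒  (-60)·x = 540  ⇒  x = -9.

-9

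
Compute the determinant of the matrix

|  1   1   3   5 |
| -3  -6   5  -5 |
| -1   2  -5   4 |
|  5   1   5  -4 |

-110

Expand along row 1:
  + (1) · M_11   where M_11 = det([-6 5 -5; 2 -5 4; 1 5 -4]) = -15
  − (1) · M_12   where M_12 = det([-3 5 -5; -1 -5 4; 5 5 -4]) = -20
  + (3) · M_13   where M_13 = det([-3 -6 -5; -1 2 4; 5 1 -4]) = -5
  − (5) · M_14   where M_14 = det([-3 -6 5; -1 2 -5; 5 1 5]) = 20
det = (+1)·(1)·(-15) + (-1)·(1)·(-20) + (+1)·(3)·(-5) + (-1)·(5)·(20) = -110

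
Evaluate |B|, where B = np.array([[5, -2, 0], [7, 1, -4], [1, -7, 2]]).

Expand along row 1:
  + 5 · |1 -4; -7 2| = 5·(2 − 28) = -130
  − (-2) · |7 -4; 1 2| = −(-2)·(14 − (-4)) = 36
Sum: (-130) + (36) = -94

det(B) = -94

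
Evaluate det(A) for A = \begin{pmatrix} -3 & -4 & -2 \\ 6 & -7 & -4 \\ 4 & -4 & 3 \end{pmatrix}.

The determinant is 239.

Expand along row 1:
  + (-3) · |-7 -4; -4 3| = (-3)·(-21 − 16) = 111
  − (-4) · |6 -4; 4 3| = −(-4)·(18 − (-16)) = 136
  + (-2) · |6 -7; 4 -4| = (-2)·(-24 − (-28)) = -8
Sum: (111) + (136) + (-8) = 239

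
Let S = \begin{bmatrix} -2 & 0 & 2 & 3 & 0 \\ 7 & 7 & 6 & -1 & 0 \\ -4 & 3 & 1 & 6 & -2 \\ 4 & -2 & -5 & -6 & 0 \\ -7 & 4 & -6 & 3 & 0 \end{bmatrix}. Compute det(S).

570

Expand along column 5 (it has 4 zeros):
  + (-2) · M_35   where M_35 = det([-2 0 2 3; 7 7 6 -1; 4 -2 -5 -6; -7 4 -6 3]) = -285
det = (+1)·(-2)·(-285) = 570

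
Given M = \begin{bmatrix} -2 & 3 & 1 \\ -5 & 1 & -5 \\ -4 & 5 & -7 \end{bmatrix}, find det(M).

-102

Expand along row 1:
  + (-2) · |1 -5; 5 -7| = (-2)·(-7 − (-25)) = -36
  − 3 · |-5 -5; -4 -7| = −3·(35 − 20) = -45
  + 1 · |-5 1; -4 5| = 1·(-25 − (-4)) = -21
Sum: (-36) + (-45) + (-21) = -102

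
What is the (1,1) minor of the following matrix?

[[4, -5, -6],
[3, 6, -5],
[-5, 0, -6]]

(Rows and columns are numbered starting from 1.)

Delete row 1 and column 1; the remaining 2×2 submatrix is [6 -5; 0 -6].
Its determinant is 6·(-6) − (-5)·0 = -36.

The minor is -36.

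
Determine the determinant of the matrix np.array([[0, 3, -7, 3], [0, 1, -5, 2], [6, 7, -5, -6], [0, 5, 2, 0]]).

The determinant is -6.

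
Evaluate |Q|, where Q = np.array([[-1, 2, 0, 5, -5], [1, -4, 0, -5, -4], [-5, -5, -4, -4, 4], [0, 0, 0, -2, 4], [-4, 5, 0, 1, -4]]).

Expand along column 3 (it has 4 zeros):
  + (-4) · M_33   where M_33 = det([-1 2 5 -5; 1 -4 -5 -4; 0 0 -2 4; -4 5 1 -4]) = 34
det = (+1)·(-4)·(34) = -136

-136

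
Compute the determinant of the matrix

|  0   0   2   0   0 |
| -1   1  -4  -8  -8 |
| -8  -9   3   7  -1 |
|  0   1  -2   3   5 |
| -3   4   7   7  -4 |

The determinant is -4628.

Expand along row 1 (it has 4 zeros):
  + (2) · M_13   where M_13 = det([-1 1 -8 -8; -8 -9 7 -1; 0 1 3 5; -3 4 7 -4]) = -2314
det = (+1)·(2)·(-2314) = -4628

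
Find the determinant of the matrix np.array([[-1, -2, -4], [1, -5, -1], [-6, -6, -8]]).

Expand along column 1:
  + (-1) · |-5 -1; -6 -8| = (-1)·(40 − 6) = -34
  − 1 · |-2 -4; -6 -8| = −1·(16 − 24) = 8
  + (-6) · |-2 -4; -5 -1| = (-6)·(2 − 20) = 108
Sum: (-34) + (8) + (108) = 82

The determinant is 82.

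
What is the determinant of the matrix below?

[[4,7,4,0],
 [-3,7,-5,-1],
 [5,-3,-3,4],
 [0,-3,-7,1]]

The determinant is 749.

Expand along row 1 (it has 1 zero):
  + (4) · M_11   where M_11 = det([7 -5 -1; -3 -3 4; -3 -7 1]) = 208
  − (7) · M_12   where M_12 = det([-3 -5 -1; 5 -3 4; 0 -7 1]) = -15
  + (4) · M_13   where M_13 = det([-3 7 -1; 5 -3 4; 0 -3 1]) = -47
det = (+1)·(4)·(208) + (-1)·(7)·(-15) + (+1)·(4)·(-47) = 749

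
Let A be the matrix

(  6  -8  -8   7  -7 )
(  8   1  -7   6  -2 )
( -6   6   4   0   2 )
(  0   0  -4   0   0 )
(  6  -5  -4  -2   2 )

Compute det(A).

|A| = 4272

Expand along row 4 (it has 4 zeros):
  − (-4) · M_43   where M_43 = det([6 -8 7 -7; 8 1 6 -2; -6 6 0 2; 6 -5 -2 2]) = 1068
det = (-1)·(-4)·(1068) = 4272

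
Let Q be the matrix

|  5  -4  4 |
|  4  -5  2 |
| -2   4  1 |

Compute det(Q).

Expand along column 1:
  + 5 · |-5 2; 4 1| = 5·(-5 − 8) = -65
  − 4 · |-4 4; 4 1| = −4·(-4 − 16) = 80
  + (-2) · |-4 4; -5 2| = (-2)·(-8 − (-20)) = -24
Sum: (-65) + (80) + (-24) = -9

det(Q) = -9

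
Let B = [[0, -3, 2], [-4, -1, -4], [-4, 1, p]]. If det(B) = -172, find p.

Expanding along the column containing p, det(B) is linear in p: det(B) = (-12)·p + (-64).
Set (-12)·p + (-64) = -172  ⇒  (-12)·p = -108  ⇒  p = 9.

9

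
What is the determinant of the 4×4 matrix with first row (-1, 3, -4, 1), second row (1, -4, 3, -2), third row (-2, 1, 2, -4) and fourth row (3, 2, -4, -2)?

Expand along row 1:
  + (-1) · M_11   where M_11 = det([-4 3 -2; 1 2 -4; 2 -4 -2]) = 78
  − (3) · M_12   where M_12 = det([1 3 -2; -2 2 -4; 3 -4 -2]) = -72
  + (-4) · M_13   where M_13 = det([1 -4 -2; -2 1 -4; 3 2 -2]) = 84
  − (1) · M_14   where M_14 = det([1 -4 3; -2 1 2; 3 2 -4]) = -21
det = (+1)·(-1)·(78) + (-1)·(3)·(-72) + (+1)·(-4)·(84) + (-1)·(1)·(-21) = -177

The determinant is -177.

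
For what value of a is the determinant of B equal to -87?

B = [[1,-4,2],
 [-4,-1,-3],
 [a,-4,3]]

-4

Expanding along the row containing a, det(B) is linear in a: det(B) = (14)·a + (-31).
Set (14)·a + (-31) = -87  ⇒  (14)·a = -56  ⇒  a = -4.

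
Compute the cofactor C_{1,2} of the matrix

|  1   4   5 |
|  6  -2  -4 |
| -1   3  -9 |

Delete row 1 and column 2; the remaining 2×2 submatrix is [6 -4; -1 -9].
Its determinant is 6·(-9) − (-4)·(-1) = -58.
The cofactor carries sign (−1)^(1+2) = −1, so C_{1,2} = −(-58) = 58.

58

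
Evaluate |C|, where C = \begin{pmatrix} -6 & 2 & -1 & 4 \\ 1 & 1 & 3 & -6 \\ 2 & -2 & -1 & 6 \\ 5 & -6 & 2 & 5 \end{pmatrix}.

Expand along row 1:
  + (-6) · M_11   where M_11 = det([1 3 -6; -2 -1 6; -6 2 5]) = -35
  − (2) · M_12   where M_12 = det([1 3 -6; 2 -1 6; 5 2 5]) = -11
  + (-1) · M_13   where M_13 = det([1 1 -6; 2 -2 6; 5 -6 5]) = 58
  − (4) · M_14   where M_14 = det([1 1 3; 2 -2 -1; 5 -6 2]) = -25
det = (+1)·(-6)·(-35) + (-1)·(2)·(-11) + (+1)·(-1)·(58) + (-1)·(4)·(-25) = 274

|C| = 274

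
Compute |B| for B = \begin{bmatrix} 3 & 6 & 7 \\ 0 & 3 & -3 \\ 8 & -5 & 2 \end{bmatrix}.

-339

Expand along column 1:
  + 3 · |3 -3; -5 2| = 3·(6 − 15) = -27
  + 8 · |6 7; 3 -3| = 8·(-18 − 21) = -312
Sum: (-27) + (-312) = -339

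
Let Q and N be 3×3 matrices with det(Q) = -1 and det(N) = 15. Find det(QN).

det(QN) = det(Q)·det(N) = (-1)·(15) = -15

-15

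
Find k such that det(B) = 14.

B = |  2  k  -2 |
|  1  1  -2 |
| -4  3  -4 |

2

Expanding along the column containing k, det(B) is linear in k: det(B) = (12)·k + (-10).
Set (12)·k + (-10) = 14  ⇒  (12)·k = 24  ⇒  k = 2.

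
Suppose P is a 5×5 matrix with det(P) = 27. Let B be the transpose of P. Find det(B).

det(B) = 27

det(Pᵀ) = det(P).
det(B) = (1)·(27) = 27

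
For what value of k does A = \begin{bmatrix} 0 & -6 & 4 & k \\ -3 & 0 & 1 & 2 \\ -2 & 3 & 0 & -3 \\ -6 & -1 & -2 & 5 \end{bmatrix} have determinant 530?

k = -5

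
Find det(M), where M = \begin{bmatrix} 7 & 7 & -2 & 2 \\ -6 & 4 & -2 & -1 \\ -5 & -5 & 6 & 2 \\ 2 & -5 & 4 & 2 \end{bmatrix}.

Expand along row 1:
  + (7) · M_11   where M_11 = det([4 -2 -1; -5 6 2; -5 4 2]) = 6
  − (7) · M_12   where M_12 = det([-6 -2 -1; -5 6 2; 2 4 2]) = -20
  + (-2) · M_13   where M_13 = det([-6 4 -1; -5 -5 2; 2 -5 2]) = 21
  − (2) · M_14   where M_14 = det([-6 4 -2; -5 -5 6; 2 -5 4]) = -2
det = (+1)·(7)·(6) + (-1)·(7)·(-20) + (+1)·(-2)·(21) + (-1)·(2)·(-2) = 144

144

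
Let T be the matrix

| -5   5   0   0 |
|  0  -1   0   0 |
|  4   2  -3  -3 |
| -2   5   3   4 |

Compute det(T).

T is block lower-triangular with a 2×2 block and a 2×2 block on the diagonal, so its determinant equals the product of the determinants of the diagonal blocks.
det of the 2×2 block = 5
det of the 2×2 block = -3
det = (5)·(-3) = -15

-15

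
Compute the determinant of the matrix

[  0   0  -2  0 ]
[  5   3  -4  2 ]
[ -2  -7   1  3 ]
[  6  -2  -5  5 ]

Expand along row 1 (it has 3 zeros):
  + (-2) · M_13   where M_13 = det([5 3 2; -2 -7 3; 6 -2 5]) = 31
det = (+1)·(-2)·(31) = -62

-62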